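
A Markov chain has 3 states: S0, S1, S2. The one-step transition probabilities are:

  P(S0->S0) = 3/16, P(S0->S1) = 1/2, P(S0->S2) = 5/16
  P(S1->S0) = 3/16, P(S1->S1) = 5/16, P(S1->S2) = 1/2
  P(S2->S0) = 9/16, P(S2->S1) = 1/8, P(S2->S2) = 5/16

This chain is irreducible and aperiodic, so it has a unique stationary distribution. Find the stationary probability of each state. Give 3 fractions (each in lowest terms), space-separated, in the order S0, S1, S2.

Answer: 15/46 7/23 17/46

Derivation:
The stationary distribution satisfies pi = pi * P, i.e.:
  pi_S0 = 3/16*pi_S0 + 3/16*pi_S1 + 9/16*pi_S2
  pi_S1 = 1/2*pi_S0 + 5/16*pi_S1 + 1/8*pi_S2
  pi_S2 = 5/16*pi_S0 + 1/2*pi_S1 + 5/16*pi_S2
with normalization: pi_S0 + pi_S1 + pi_S2 = 1.

Using the first 2 balance equations plus normalization, the linear system A*pi = b is:
  [-13/16, 3/16, 9/16] . pi = 0
  [1/2, -11/16, 1/8] . pi = 0
  [1, 1, 1] . pi = 1

Solving yields:
  pi_S0 = 15/46
  pi_S1 = 7/23
  pi_S2 = 17/46

Verification (pi * P):
  15/46*3/16 + 7/23*3/16 + 17/46*9/16 = 15/46 = pi_S0  (ok)
  15/46*1/2 + 7/23*5/16 + 17/46*1/8 = 7/23 = pi_S1  (ok)
  15/46*5/16 + 7/23*1/2 + 17/46*5/16 = 17/46 = pi_S2  (ok)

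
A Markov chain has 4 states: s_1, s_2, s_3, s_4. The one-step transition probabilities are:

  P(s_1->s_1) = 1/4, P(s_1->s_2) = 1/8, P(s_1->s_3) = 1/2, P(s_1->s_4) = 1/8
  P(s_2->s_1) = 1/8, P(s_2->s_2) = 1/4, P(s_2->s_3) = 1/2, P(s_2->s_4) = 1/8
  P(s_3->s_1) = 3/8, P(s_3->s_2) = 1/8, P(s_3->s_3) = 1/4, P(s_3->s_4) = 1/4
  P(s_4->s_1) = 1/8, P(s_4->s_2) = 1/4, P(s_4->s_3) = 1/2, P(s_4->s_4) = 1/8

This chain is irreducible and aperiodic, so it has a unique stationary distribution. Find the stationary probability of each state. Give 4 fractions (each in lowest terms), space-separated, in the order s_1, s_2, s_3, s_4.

The stationary distribution satisfies pi = pi * P, i.e.:
  pi_s_1 = 1/4*pi_s_1 + 1/8*pi_s_2 + 3/8*pi_s_3 + 1/8*pi_s_4
  pi_s_2 = 1/8*pi_s_1 + 1/4*pi_s_2 + 1/8*pi_s_3 + 1/4*pi_s_4
  pi_s_3 = 1/2*pi_s_1 + 1/2*pi_s_2 + 1/4*pi_s_3 + 1/2*pi_s_4
  pi_s_4 = 1/8*pi_s_1 + 1/8*pi_s_2 + 1/4*pi_s_3 + 1/8*pi_s_4
with normalization: pi_s_1 + pi_s_2 + pi_s_3 + pi_s_4 = 1.

Using the first 3 balance equations plus normalization, the linear system A*pi = b is:
  [-3/4, 1/8, 3/8, 1/8] . pi = 0
  [1/8, -3/4, 1/8, 1/4] . pi = 0
  [1/2, 1/2, -3/4, 1/2] . pi = 0
  [1, 1, 1, 1] . pi = 1

Solving yields:
  pi_s_1 = 9/35
  pi_s_2 = 47/280
  pi_s_3 = 2/5
  pi_s_4 = 7/40

Verification (pi * P):
  9/35*1/4 + 47/280*1/8 + 2/5*3/8 + 7/40*1/8 = 9/35 = pi_s_1  (ok)
  9/35*1/8 + 47/280*1/4 + 2/5*1/8 + 7/40*1/4 = 47/280 = pi_s_2  (ok)
  9/35*1/2 + 47/280*1/2 + 2/5*1/4 + 7/40*1/2 = 2/5 = pi_s_3  (ok)
  9/35*1/8 + 47/280*1/8 + 2/5*1/4 + 7/40*1/8 = 7/40 = pi_s_4  (ok)

Answer: 9/35 47/280 2/5 7/40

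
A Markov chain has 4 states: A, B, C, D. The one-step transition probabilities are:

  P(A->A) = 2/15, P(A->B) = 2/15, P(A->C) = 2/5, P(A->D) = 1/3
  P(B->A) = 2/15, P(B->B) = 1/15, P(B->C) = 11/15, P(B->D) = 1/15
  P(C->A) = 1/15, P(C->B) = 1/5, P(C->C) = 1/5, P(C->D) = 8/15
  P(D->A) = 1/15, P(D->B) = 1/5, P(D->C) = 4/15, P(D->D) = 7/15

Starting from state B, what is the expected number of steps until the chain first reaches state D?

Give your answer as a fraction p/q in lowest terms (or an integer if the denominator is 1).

Answer: 1020/313

Derivation:
Let h_i = expected steps to first reach D from state i.
Boundary: h_D = 0.
First-step equations for the other states:
  h_A = 1 + 2/15*h_A + 2/15*h_B + 2/5*h_C + 1/3*h_D
  h_B = 1 + 2/15*h_A + 1/15*h_B + 11/15*h_C + 1/15*h_D
  h_C = 1 + 1/15*h_A + 1/5*h_B + 1/5*h_C + 8/15*h_D

Substituting h_D = 0 and rearranging gives the linear system (I - Q) h = 1:
  [13/15, -2/15, -2/5] . (h_A, h_B, h_C) = 1
  [-2/15, 14/15, -11/15] . (h_A, h_B, h_C) = 1
  [-1/15, -1/5, 4/5] . (h_A, h_B, h_C) = 1

Solving yields:
  h_A = 849/313
  h_B = 1020/313
  h_C = 717/313

Starting state is B, so the expected hitting time is h_B = 1020/313.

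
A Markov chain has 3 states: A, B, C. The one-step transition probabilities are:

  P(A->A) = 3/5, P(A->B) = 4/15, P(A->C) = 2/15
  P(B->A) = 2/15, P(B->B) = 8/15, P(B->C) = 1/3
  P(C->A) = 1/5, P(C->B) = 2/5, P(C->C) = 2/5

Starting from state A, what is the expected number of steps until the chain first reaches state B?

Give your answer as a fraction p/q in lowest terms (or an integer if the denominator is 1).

Let h_i = expected steps to first reach B from state i.
Boundary: h_B = 0.
First-step equations for the other states:
  h_A = 1 + 3/5*h_A + 4/15*h_B + 2/15*h_C
  h_C = 1 + 1/5*h_A + 2/5*h_B + 2/5*h_C

Substituting h_B = 0 and rearranging gives the linear system (I - Q) h = 1:
  [2/5, -2/15] . (h_A, h_C) = 1
  [-1/5, 3/5] . (h_A, h_C) = 1

Solving yields:
  h_A = 55/16
  h_C = 45/16

Starting state is A, so the expected hitting time is h_A = 55/16.

Answer: 55/16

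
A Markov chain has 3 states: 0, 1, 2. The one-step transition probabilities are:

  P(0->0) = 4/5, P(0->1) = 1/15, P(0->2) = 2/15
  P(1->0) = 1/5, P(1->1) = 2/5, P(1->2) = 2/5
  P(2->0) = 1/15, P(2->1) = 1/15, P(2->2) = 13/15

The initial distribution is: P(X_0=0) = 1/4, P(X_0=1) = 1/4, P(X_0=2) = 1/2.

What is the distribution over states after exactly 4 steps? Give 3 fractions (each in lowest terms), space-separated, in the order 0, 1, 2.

Answer: 97/324 11/108 97/162

Derivation:
Propagating the distribution step by step (d_{t+1} = d_t * P):
d_0 = (0=1/4, 1=1/4, 2=1/2)
  d_1[0] = 1/4*4/5 + 1/4*1/5 + 1/2*1/15 = 17/60
  d_1[1] = 1/4*1/15 + 1/4*2/5 + 1/2*1/15 = 3/20
  d_1[2] = 1/4*2/15 + 1/4*2/5 + 1/2*13/15 = 17/30
d_1 = (0=17/60, 1=3/20, 2=17/30)
  d_2[0] = 17/60*4/5 + 3/20*1/5 + 17/30*1/15 = 53/180
  d_2[1] = 17/60*1/15 + 3/20*2/5 + 17/30*1/15 = 7/60
  d_2[2] = 17/60*2/15 + 3/20*2/5 + 17/30*13/15 = 53/90
d_2 = (0=53/180, 1=7/60, 2=53/90)
  d_3[0] = 53/180*4/5 + 7/60*1/5 + 53/90*1/15 = 161/540
  d_3[1] = 53/180*1/15 + 7/60*2/5 + 53/90*1/15 = 19/180
  d_3[2] = 53/180*2/15 + 7/60*2/5 + 53/90*13/15 = 161/270
d_3 = (0=161/540, 1=19/180, 2=161/270)
  d_4[0] = 161/540*4/5 + 19/180*1/5 + 161/270*1/15 = 97/324
  d_4[1] = 161/540*1/15 + 19/180*2/5 + 161/270*1/15 = 11/108
  d_4[2] = 161/540*2/15 + 19/180*2/5 + 161/270*13/15 = 97/162
d_4 = (0=97/324, 1=11/108, 2=97/162)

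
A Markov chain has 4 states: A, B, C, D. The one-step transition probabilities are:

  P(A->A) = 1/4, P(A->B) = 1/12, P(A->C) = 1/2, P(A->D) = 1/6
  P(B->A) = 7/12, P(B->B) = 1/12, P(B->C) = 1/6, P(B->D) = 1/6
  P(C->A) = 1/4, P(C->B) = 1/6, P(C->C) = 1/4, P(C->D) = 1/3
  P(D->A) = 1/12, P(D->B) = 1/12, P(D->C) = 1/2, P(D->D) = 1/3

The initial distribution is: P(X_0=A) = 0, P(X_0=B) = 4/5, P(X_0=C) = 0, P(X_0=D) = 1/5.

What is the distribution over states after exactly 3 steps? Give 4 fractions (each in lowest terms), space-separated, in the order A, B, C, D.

Answer: 11/45 509/4320 313/864 119/432

Derivation:
Propagating the distribution step by step (d_{t+1} = d_t * P):
d_0 = (A=0, B=4/5, C=0, D=1/5)
  d_1[A] = 0*1/4 + 4/5*7/12 + 0*1/4 + 1/5*1/12 = 29/60
  d_1[B] = 0*1/12 + 4/5*1/12 + 0*1/6 + 1/5*1/12 = 1/12
  d_1[C] = 0*1/2 + 4/5*1/6 + 0*1/4 + 1/5*1/2 = 7/30
  d_1[D] = 0*1/6 + 4/5*1/6 + 0*1/3 + 1/5*1/3 = 1/5
d_1 = (A=29/60, B=1/12, C=7/30, D=1/5)
  d_2[A] = 29/60*1/4 + 1/12*7/12 + 7/30*1/4 + 1/5*1/12 = 11/45
  d_2[B] = 29/60*1/12 + 1/12*1/12 + 7/30*1/6 + 1/5*1/12 = 37/360
  d_2[C] = 29/60*1/2 + 1/12*1/6 + 7/30*1/4 + 1/5*1/2 = 149/360
  d_2[D] = 29/60*1/6 + 1/12*1/6 + 7/30*1/3 + 1/5*1/3 = 43/180
d_2 = (A=11/45, B=37/360, C=149/360, D=43/180)
  d_3[A] = 11/45*1/4 + 37/360*7/12 + 149/360*1/4 + 43/180*1/12 = 11/45
  d_3[B] = 11/45*1/12 + 37/360*1/12 + 149/360*1/6 + 43/180*1/12 = 509/4320
  d_3[C] = 11/45*1/2 + 37/360*1/6 + 149/360*1/4 + 43/180*1/2 = 313/864
  d_3[D] = 11/45*1/6 + 37/360*1/6 + 149/360*1/3 + 43/180*1/3 = 119/432
d_3 = (A=11/45, B=509/4320, C=313/864, D=119/432)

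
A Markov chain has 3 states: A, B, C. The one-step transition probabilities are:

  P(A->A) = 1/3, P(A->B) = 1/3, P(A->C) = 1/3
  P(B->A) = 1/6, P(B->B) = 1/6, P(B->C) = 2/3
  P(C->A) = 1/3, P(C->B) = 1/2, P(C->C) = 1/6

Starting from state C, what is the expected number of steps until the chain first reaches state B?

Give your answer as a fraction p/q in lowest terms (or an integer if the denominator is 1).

Let h_i = expected steps to first reach B from state i.
Boundary: h_B = 0.
First-step equations for the other states:
  h_A = 1 + 1/3*h_A + 1/3*h_B + 1/3*h_C
  h_C = 1 + 1/3*h_A + 1/2*h_B + 1/6*h_C

Substituting h_B = 0 and rearranging gives the linear system (I - Q) h = 1:
  [2/3, -1/3] . (h_A, h_C) = 1
  [-1/3, 5/6] . (h_A, h_C) = 1

Solving yields:
  h_A = 21/8
  h_C = 9/4

Starting state is C, so the expected hitting time is h_C = 9/4.

Answer: 9/4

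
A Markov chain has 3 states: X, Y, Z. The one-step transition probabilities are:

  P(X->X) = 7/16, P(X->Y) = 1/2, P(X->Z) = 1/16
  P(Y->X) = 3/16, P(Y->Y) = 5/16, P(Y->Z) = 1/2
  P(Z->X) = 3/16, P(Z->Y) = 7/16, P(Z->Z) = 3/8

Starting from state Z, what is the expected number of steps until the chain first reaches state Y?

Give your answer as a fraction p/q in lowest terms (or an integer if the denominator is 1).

Let h_i = expected steps to first reach Y from state i.
Boundary: h_Y = 0.
First-step equations for the other states:
  h_X = 1 + 7/16*h_X + 1/2*h_Y + 1/16*h_Z
  h_Z = 1 + 3/16*h_X + 7/16*h_Y + 3/8*h_Z

Substituting h_Y = 0 and rearranging gives the linear system (I - Q) h = 1:
  [9/16, -1/16] . (h_X, h_Z) = 1
  [-3/16, 5/8] . (h_X, h_Z) = 1

Solving yields:
  h_X = 176/87
  h_Z = 64/29

Starting state is Z, so the expected hitting time is h_Z = 64/29.

Answer: 64/29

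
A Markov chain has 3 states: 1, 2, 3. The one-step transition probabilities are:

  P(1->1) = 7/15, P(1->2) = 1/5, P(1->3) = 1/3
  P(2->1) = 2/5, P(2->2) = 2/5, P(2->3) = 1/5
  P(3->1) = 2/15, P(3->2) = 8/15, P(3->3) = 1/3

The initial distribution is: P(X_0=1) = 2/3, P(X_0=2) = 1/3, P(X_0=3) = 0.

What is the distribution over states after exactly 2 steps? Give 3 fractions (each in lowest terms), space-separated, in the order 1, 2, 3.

Answer: 238/675 236/675 67/225

Derivation:
Propagating the distribution step by step (d_{t+1} = d_t * P):
d_0 = (1=2/3, 2=1/3, 3=0)
  d_1[1] = 2/3*7/15 + 1/3*2/5 + 0*2/15 = 4/9
  d_1[2] = 2/3*1/5 + 1/3*2/5 + 0*8/15 = 4/15
  d_1[3] = 2/3*1/3 + 1/3*1/5 + 0*1/3 = 13/45
d_1 = (1=4/9, 2=4/15, 3=13/45)
  d_2[1] = 4/9*7/15 + 4/15*2/5 + 13/45*2/15 = 238/675
  d_2[2] = 4/9*1/5 + 4/15*2/5 + 13/45*8/15 = 236/675
  d_2[3] = 4/9*1/3 + 4/15*1/5 + 13/45*1/3 = 67/225
d_2 = (1=238/675, 2=236/675, 3=67/225)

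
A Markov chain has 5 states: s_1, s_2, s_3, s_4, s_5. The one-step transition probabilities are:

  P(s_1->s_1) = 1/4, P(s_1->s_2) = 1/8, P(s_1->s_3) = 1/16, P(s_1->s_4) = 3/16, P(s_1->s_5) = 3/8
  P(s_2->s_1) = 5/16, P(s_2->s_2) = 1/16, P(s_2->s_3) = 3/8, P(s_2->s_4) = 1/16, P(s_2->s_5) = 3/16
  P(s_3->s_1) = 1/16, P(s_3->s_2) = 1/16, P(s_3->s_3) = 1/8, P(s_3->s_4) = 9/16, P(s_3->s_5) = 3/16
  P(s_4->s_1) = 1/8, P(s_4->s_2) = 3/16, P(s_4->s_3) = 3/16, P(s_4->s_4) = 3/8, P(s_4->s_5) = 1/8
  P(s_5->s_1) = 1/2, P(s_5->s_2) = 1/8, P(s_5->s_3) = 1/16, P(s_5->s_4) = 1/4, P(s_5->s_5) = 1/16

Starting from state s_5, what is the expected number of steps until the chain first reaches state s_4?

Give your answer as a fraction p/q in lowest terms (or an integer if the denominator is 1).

Let h_i = expected steps to first reach s_4 from state i.
Boundary: h_s_4 = 0.
First-step equations for the other states:
  h_s_1 = 1 + 1/4*h_s_1 + 1/8*h_s_2 + 1/16*h_s_3 + 3/16*h_s_4 + 3/8*h_s_5
  h_s_2 = 1 + 5/16*h_s_1 + 1/16*h_s_2 + 3/8*h_s_3 + 1/16*h_s_4 + 3/16*h_s_5
  h_s_3 = 1 + 1/16*h_s_1 + 1/16*h_s_2 + 1/8*h_s_3 + 9/16*h_s_4 + 3/16*h_s_5
  h_s_5 = 1 + 1/2*h_s_1 + 1/8*h_s_2 + 1/16*h_s_3 + 1/4*h_s_4 + 1/16*h_s_5

Substituting h_s_4 = 0 and rearranging gives the linear system (I - Q) h = 1:
  [3/4, -1/8, -1/16, -3/8] . (h_s_1, h_s_2, h_s_3, h_s_5) = 1
  [-5/16, 15/16, -3/8, -3/16] . (h_s_1, h_s_2, h_s_3, h_s_5) = 1
  [-1/16, -1/16, 7/8, -3/16] . (h_s_1, h_s_2, h_s_3, h_s_5) = 1
  [-1/2, -1/8, -1/16, 15/16] . (h_s_1, h_s_2, h_s_3, h_s_5) = 1

Solving yields:
  h_s_1 = 7280/1663
  h_s_2 = 7360/1663
  h_s_3 = 4432/1663
  h_s_5 = 20800/4989

Starting state is s_5, so the expected hitting time is h_s_5 = 20800/4989.

Answer: 20800/4989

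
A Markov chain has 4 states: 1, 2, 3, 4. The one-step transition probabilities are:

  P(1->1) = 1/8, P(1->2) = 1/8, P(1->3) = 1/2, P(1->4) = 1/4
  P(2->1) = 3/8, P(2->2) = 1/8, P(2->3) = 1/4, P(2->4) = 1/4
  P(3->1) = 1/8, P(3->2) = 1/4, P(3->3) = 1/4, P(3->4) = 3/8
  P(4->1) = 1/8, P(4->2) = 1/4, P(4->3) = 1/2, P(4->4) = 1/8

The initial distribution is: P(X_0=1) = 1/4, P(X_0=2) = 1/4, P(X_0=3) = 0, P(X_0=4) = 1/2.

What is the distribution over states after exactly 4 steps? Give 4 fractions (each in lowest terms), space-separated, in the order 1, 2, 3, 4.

Propagating the distribution step by step (d_{t+1} = d_t * P):
d_0 = (1=1/4, 2=1/4, 3=0, 4=1/2)
  d_1[1] = 1/4*1/8 + 1/4*3/8 + 0*1/8 + 1/2*1/8 = 3/16
  d_1[2] = 1/4*1/8 + 1/4*1/8 + 0*1/4 + 1/2*1/4 = 3/16
  d_1[3] = 1/4*1/2 + 1/4*1/4 + 0*1/4 + 1/2*1/2 = 7/16
  d_1[4] = 1/4*1/4 + 1/4*1/4 + 0*3/8 + 1/2*1/8 = 3/16
d_1 = (1=3/16, 2=3/16, 3=7/16, 4=3/16)
  d_2[1] = 3/16*1/8 + 3/16*3/8 + 7/16*1/8 + 3/16*1/8 = 11/64
  d_2[2] = 3/16*1/8 + 3/16*1/8 + 7/16*1/4 + 3/16*1/4 = 13/64
  d_2[3] = 3/16*1/2 + 3/16*1/4 + 7/16*1/4 + 3/16*1/2 = 11/32
  d_2[4] = 3/16*1/4 + 3/16*1/4 + 7/16*3/8 + 3/16*1/8 = 9/32
d_2 = (1=11/64, 2=13/64, 3=11/32, 4=9/32)
  d_3[1] = 11/64*1/8 + 13/64*3/8 + 11/32*1/8 + 9/32*1/8 = 45/256
  d_3[2] = 11/64*1/8 + 13/64*1/8 + 11/32*1/4 + 9/32*1/4 = 13/64
  d_3[3] = 11/64*1/2 + 13/64*1/4 + 11/32*1/4 + 9/32*1/2 = 93/256
  d_3[4] = 11/64*1/4 + 13/64*1/4 + 11/32*3/8 + 9/32*1/8 = 33/128
d_3 = (1=45/256, 2=13/64, 3=93/256, 4=33/128)
  d_4[1] = 45/256*1/8 + 13/64*3/8 + 93/256*1/8 + 33/128*1/8 = 45/256
  d_4[2] = 45/256*1/8 + 13/64*1/8 + 93/256*1/4 + 33/128*1/4 = 415/2048
  d_4[3] = 45/256*1/2 + 13/64*1/4 + 93/256*1/4 + 33/128*1/2 = 367/1024
  d_4[4] = 45/256*1/4 + 13/64*1/4 + 93/256*3/8 + 33/128*1/8 = 539/2048
d_4 = (1=45/256, 2=415/2048, 3=367/1024, 4=539/2048)

Answer: 45/256 415/2048 367/1024 539/2048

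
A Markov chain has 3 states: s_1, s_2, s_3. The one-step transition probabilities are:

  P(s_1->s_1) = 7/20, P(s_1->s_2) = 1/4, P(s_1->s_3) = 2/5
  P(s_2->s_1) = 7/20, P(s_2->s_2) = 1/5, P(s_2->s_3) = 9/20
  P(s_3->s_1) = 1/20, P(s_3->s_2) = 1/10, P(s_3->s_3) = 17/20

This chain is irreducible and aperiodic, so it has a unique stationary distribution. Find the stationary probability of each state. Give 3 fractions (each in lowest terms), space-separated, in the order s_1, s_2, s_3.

The stationary distribution satisfies pi = pi * P, i.e.:
  pi_s_1 = 7/20*pi_s_1 + 7/20*pi_s_2 + 1/20*pi_s_3
  pi_s_2 = 1/4*pi_s_1 + 1/5*pi_s_2 + 1/10*pi_s_3
  pi_s_3 = 2/5*pi_s_1 + 9/20*pi_s_2 + 17/20*pi_s_3
with normalization: pi_s_1 + pi_s_2 + pi_s_3 = 1.

Using the first 2 balance equations plus normalization, the linear system A*pi = b is:
  [-13/20, 7/20, 1/20] . pi = 0
  [1/4, -4/5, 1/10] . pi = 0
  [1, 1, 1] . pi = 1

Solving yields:
  pi_s_1 = 5/39
  pi_s_2 = 31/234
  pi_s_3 = 173/234

Verification (pi * P):
  5/39*7/20 + 31/234*7/20 + 173/234*1/20 = 5/39 = pi_s_1  (ok)
  5/39*1/4 + 31/234*1/5 + 173/234*1/10 = 31/234 = pi_s_2  (ok)
  5/39*2/5 + 31/234*9/20 + 173/234*17/20 = 173/234 = pi_s_3  (ok)

Answer: 5/39 31/234 173/234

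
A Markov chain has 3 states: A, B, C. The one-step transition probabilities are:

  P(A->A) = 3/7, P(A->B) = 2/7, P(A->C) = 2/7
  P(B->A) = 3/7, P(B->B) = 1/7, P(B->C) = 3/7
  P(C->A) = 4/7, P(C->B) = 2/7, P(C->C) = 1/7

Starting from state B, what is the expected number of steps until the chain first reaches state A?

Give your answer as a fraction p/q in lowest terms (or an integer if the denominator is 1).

Let h_i = expected steps to first reach A from state i.
Boundary: h_A = 0.
First-step equations for the other states:
  h_B = 1 + 3/7*h_A + 1/7*h_B + 3/7*h_C
  h_C = 1 + 4/7*h_A + 2/7*h_B + 1/7*h_C

Substituting h_A = 0 and rearranging gives the linear system (I - Q) h = 1:
  [6/7, -3/7] . (h_B, h_C) = 1
  [-2/7, 6/7] . (h_B, h_C) = 1

Solving yields:
  h_B = 21/10
  h_C = 28/15

Starting state is B, so the expected hitting time is h_B = 21/10.

Answer: 21/10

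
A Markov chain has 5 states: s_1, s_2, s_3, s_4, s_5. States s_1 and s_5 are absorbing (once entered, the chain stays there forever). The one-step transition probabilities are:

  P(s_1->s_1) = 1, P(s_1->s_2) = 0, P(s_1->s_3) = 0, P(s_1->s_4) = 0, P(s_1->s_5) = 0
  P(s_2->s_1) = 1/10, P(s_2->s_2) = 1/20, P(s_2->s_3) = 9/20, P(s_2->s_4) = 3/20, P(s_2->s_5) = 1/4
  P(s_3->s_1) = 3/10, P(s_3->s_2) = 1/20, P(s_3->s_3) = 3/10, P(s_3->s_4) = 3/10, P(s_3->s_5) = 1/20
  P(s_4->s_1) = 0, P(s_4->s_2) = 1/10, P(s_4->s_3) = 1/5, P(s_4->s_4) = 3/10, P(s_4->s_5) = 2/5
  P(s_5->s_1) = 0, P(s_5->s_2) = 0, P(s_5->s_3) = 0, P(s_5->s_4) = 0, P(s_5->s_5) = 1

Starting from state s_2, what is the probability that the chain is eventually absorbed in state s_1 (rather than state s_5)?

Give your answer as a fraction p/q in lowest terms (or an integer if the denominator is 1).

Let a_i = P(absorbed in s_1 | start in state i).
Boundary conditions: a_s_1 = 1, a_s_5 = 0.
For each transient state i, a_i = sum_j P(i->j) * a_j:
  a_s_2 = 1/10*a_s_1 + 1/20*a_s_2 + 9/20*a_s_3 + 3/20*a_s_4 + 1/4*a_s_5
  a_s_3 = 3/10*a_s_1 + 1/20*a_s_2 + 3/10*a_s_3 + 3/10*a_s_4 + 1/20*a_s_5
  a_s_4 = 0*a_s_1 + 1/10*a_s_2 + 1/5*a_s_3 + 3/10*a_s_4 + 2/5*a_s_5

Substituting a_s_1 = 1 and a_s_5 = 0, rearrange to (I - Q) a = r where r[i] = P(i -> s_1):
  [19/20, -9/20, -3/20] . (a_s_2, a_s_3, a_s_4) = 1/10
  [-1/20, 7/10, -3/10] . (a_s_2, a_s_3, a_s_4) = 3/10
  [-1/10, -1/5, 7/10] . (a_s_2, a_s_3, a_s_4) = 0

Solving yields:
  a_s_2 = 586/1469
  a_s_3 = 62/113
  a_s_4 = 314/1469

Starting state is s_2, so the absorption probability is a_s_2 = 586/1469.

Answer: 586/1469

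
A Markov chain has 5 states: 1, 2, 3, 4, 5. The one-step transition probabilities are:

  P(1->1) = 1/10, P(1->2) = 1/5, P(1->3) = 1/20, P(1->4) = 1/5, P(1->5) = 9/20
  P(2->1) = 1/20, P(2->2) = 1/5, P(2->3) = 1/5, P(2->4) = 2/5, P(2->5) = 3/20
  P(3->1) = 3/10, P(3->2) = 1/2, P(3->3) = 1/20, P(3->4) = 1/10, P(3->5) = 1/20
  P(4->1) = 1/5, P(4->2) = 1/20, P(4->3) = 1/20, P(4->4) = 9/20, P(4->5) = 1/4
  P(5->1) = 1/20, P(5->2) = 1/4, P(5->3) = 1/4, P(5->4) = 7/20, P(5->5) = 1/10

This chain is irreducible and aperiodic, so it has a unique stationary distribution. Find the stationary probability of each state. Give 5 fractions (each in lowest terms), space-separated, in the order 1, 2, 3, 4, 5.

The stationary distribution satisfies pi = pi * P, i.e.:
  pi_1 = 1/10*pi_1 + 1/20*pi_2 + 3/10*pi_3 + 1/5*pi_4 + 1/20*pi_5
  pi_2 = 1/5*pi_1 + 1/5*pi_2 + 1/2*pi_3 + 1/20*pi_4 + 1/4*pi_5
  pi_3 = 1/20*pi_1 + 1/5*pi_2 + 1/20*pi_3 + 1/20*pi_4 + 1/4*pi_5
  pi_4 = 1/5*pi_1 + 2/5*pi_2 + 1/10*pi_3 + 9/20*pi_4 + 7/20*pi_5
  pi_5 = 9/20*pi_1 + 3/20*pi_2 + 1/20*pi_3 + 1/4*pi_4 + 1/10*pi_5
with normalization: pi_1 + pi_2 + pi_3 + pi_4 + pi_5 = 1.

Using the first 4 balance equations plus normalization, the linear system A*pi = b is:
  [-9/10, 1/20, 3/10, 1/5, 1/20] . pi = 0
  [1/5, -4/5, 1/2, 1/20, 1/4] . pi = 0
  [1/20, 1/5, -19/20, 1/20, 1/4] . pi = 0
  [1/5, 2/5, 1/10, -11/20, 7/20] . pi = 0
  [1, 1, 1, 1, 1] . pi = 1

Solving yields:
  pi_1 = 537/3880
  pi_2 = 4343/22310
  pi_3 = 10703/89240
  pi_4 = 15319/44620
  pi_5 = 2272/11155

Verification (pi * P):
  537/3880*1/10 + 4343/22310*1/20 + 10703/89240*3/10 + 15319/44620*1/5 + 2272/11155*1/20 = 537/3880 = pi_1  (ok)
  537/3880*1/5 + 4343/22310*1/5 + 10703/89240*1/2 + 15319/44620*1/20 + 2272/11155*1/4 = 4343/22310 = pi_2  (ok)
  537/3880*1/20 + 4343/22310*1/5 + 10703/89240*1/20 + 15319/44620*1/20 + 2272/11155*1/4 = 10703/89240 = pi_3  (ok)
  537/3880*1/5 + 4343/22310*2/5 + 10703/89240*1/10 + 15319/44620*9/20 + 2272/11155*7/20 = 15319/44620 = pi_4  (ok)
  537/3880*9/20 + 4343/22310*3/20 + 10703/89240*1/20 + 15319/44620*1/4 + 2272/11155*1/10 = 2272/11155 = pi_5  (ok)

Answer: 537/3880 4343/22310 10703/89240 15319/44620 2272/11155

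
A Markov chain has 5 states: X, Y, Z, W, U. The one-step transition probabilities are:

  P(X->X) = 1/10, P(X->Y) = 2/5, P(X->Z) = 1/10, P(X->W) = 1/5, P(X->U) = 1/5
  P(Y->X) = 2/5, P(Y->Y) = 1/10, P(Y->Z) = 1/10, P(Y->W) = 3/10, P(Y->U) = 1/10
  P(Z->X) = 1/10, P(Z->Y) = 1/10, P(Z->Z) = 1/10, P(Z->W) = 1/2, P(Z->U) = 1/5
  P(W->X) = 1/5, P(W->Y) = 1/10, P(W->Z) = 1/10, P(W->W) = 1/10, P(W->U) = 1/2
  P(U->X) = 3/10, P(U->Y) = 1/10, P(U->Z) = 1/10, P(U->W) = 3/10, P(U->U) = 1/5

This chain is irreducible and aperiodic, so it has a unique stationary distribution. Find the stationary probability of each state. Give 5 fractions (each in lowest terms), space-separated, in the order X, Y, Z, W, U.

The stationary distribution satisfies pi = pi * P, i.e.:
  pi_X = 1/10*pi_X + 2/5*pi_Y + 1/10*pi_Z + 1/5*pi_W + 3/10*pi_U
  pi_Y = 2/5*pi_X + 1/10*pi_Y + 1/10*pi_Z + 1/10*pi_W + 1/10*pi_U
  pi_Z = 1/10*pi_X + 1/10*pi_Y + 1/10*pi_Z + 1/10*pi_W + 1/10*pi_U
  pi_W = 1/5*pi_X + 3/10*pi_Y + 1/2*pi_Z + 1/10*pi_W + 3/10*pi_U
  pi_U = 1/5*pi_X + 1/10*pi_Y + 1/5*pi_Z + 1/2*pi_W + 1/5*pi_U
with normalization: pi_X + pi_Y + pi_Z + pi_W + pi_U = 1.

Using the first 4 balance equations plus normalization, the linear system A*pi = b is:
  [-9/10, 2/5, 1/10, 1/5, 3/10] . pi = 0
  [2/5, -9/10, 1/10, 1/10, 1/10] . pi = 0
  [1/10, 1/10, -9/10, 1/10, 1/10] . pi = 0
  [1/5, 3/10, 1/2, -9/10, 3/10] . pi = 0
  [1, 1, 1, 1, 1] . pi = 1

Solving yields:
  pi_X = 158/697
  pi_Y = 1171/6970
  pi_Z = 1/10
  pi_W = 1727/6970
  pi_U = 359/1394

Verification (pi * P):
  158/697*1/10 + 1171/6970*2/5 + 1/10*1/10 + 1727/6970*1/5 + 359/1394*3/10 = 158/697 = pi_X  (ok)
  158/697*2/5 + 1171/6970*1/10 + 1/10*1/10 + 1727/6970*1/10 + 359/1394*1/10 = 1171/6970 = pi_Y  (ok)
  158/697*1/10 + 1171/6970*1/10 + 1/10*1/10 + 1727/6970*1/10 + 359/1394*1/10 = 1/10 = pi_Z  (ok)
  158/697*1/5 + 1171/6970*3/10 + 1/10*1/2 + 1727/6970*1/10 + 359/1394*3/10 = 1727/6970 = pi_W  (ok)
  158/697*1/5 + 1171/6970*1/10 + 1/10*1/5 + 1727/6970*1/2 + 359/1394*1/5 = 359/1394 = pi_U  (ok)

Answer: 158/697 1171/6970 1/10 1727/6970 359/1394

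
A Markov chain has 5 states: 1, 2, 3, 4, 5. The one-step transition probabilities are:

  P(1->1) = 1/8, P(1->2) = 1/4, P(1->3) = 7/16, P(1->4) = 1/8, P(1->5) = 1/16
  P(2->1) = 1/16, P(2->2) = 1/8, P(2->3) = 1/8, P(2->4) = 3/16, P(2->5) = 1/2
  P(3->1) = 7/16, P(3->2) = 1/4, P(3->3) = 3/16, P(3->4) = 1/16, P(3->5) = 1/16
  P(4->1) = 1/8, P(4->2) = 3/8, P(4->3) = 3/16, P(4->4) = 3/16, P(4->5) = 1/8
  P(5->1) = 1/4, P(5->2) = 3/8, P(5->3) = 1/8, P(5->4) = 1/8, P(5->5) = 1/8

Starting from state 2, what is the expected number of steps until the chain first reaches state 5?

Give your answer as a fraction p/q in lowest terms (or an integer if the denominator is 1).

Let h_i = expected steps to first reach 5 from state i.
Boundary: h_5 = 0.
First-step equations for the other states:
  h_1 = 1 + 1/8*h_1 + 1/4*h_2 + 7/16*h_3 + 1/8*h_4 + 1/16*h_5
  h_2 = 1 + 1/16*h_1 + 1/8*h_2 + 1/8*h_3 + 3/16*h_4 + 1/2*h_5
  h_3 = 1 + 7/16*h_1 + 1/4*h_2 + 3/16*h_3 + 1/16*h_4 + 1/16*h_5
  h_4 = 1 + 1/8*h_1 + 3/8*h_2 + 3/16*h_3 + 3/16*h_4 + 1/8*h_5

Substituting h_5 = 0 and rearranging gives the linear system (I - Q) h = 1:
  [7/8, -1/4, -7/16, -1/8] . (h_1, h_2, h_3, h_4) = 1
  [-1/16, 7/8, -1/8, -3/16] . (h_1, h_2, h_3, h_4) = 1
  [-7/16, -1/4, 13/16, -1/16] . (h_1, h_2, h_3, h_4) = 1
  [-1/8, -3/8, -3/16, 13/16] . (h_1, h_2, h_3, h_4) = 1

Solving yields:
  h_1 = 42224/7361
  h_2 = 25448/7361
  h_3 = 42480/7361
  h_4 = 37104/7361

Starting state is 2, so the expected hitting time is h_2 = 25448/7361.

Answer: 25448/7361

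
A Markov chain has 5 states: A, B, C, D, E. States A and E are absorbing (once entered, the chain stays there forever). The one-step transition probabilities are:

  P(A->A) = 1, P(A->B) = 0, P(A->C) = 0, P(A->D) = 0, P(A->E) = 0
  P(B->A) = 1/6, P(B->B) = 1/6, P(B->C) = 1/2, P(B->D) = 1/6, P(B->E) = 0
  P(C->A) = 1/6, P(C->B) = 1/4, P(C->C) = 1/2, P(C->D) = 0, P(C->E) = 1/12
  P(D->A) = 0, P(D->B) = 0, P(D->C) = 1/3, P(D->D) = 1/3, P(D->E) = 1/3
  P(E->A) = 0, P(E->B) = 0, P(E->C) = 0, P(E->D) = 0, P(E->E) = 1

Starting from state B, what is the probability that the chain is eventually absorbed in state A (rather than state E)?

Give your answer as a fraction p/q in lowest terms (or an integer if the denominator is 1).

Let a_i = P(absorbed in A | start in state i).
Boundary conditions: a_A = 1, a_E = 0.
For each transient state i, a_i = sum_j P(i->j) * a_j:
  a_B = 1/6*a_A + 1/6*a_B + 1/2*a_C + 1/6*a_D + 0*a_E
  a_C = 1/6*a_A + 1/4*a_B + 1/2*a_C + 0*a_D + 1/12*a_E
  a_D = 0*a_A + 0*a_B + 1/3*a_C + 1/3*a_D + 1/3*a_E

Substituting a_A = 1 and a_E = 0, rearrange to (I - Q) a = r where r[i] = P(i -> A):
  [5/6, -1/2, -1/6] . (a_B, a_C, a_D) = 1/6
  [-1/4, 1/2, 0] . (a_B, a_C, a_D) = 1/6
  [0, -1/3, 2/3] . (a_B, a_C, a_D) = 0

Solving yields:
  a_B = 2/3
  a_C = 2/3
  a_D = 1/3

Starting state is B, so the absorption probability is a_B = 2/3.

Answer: 2/3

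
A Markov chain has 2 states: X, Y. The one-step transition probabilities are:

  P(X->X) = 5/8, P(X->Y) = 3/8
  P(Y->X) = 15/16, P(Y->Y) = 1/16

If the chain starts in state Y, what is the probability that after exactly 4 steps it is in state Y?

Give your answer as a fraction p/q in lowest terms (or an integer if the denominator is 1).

Computing P^4 by repeated multiplication:
P^1 =
  X: [5/8, 3/8]
  Y: [15/16, 1/16]
P^2 =
  X: [95/128, 33/128]
  Y: [165/256, 91/256]
P^3 =
  X: [1445/2048, 603/2048]
  Y: [3015/4096, 1081/4096]
P^4 =
  X: [23495/32768, 9273/32768]
  Y: [46365/65536, 19171/65536]

(P^4)[Y -> Y] = 19171/65536

Answer: 19171/65536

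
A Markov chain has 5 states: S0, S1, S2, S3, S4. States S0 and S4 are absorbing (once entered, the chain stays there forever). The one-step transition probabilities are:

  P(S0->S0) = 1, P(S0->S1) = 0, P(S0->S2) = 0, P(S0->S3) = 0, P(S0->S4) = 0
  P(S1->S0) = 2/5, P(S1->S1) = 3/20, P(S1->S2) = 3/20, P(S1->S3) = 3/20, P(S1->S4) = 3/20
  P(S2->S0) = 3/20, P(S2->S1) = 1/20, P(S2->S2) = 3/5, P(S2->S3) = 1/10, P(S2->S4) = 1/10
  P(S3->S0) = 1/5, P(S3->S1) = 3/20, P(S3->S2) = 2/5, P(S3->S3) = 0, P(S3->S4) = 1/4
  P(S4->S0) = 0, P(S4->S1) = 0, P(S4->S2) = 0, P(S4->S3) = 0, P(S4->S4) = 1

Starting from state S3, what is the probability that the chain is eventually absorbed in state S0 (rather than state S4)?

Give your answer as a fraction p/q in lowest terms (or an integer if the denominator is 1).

Answer: 1223/2274

Derivation:
Let a_i = P(absorbed in S0 | start in state i).
Boundary conditions: a_S0 = 1, a_S4 = 0.
For each transient state i, a_i = sum_j P(i->j) * a_j:
  a_S1 = 2/5*a_S0 + 3/20*a_S1 + 3/20*a_S2 + 3/20*a_S3 + 3/20*a_S4
  a_S2 = 3/20*a_S0 + 1/20*a_S1 + 3/5*a_S2 + 1/10*a_S3 + 1/10*a_S4
  a_S3 = 1/5*a_S0 + 3/20*a_S1 + 2/5*a_S2 + 0*a_S3 + 1/4*a_S4

Substituting a_S0 = 1 and a_S4 = 0, rearrange to (I - Q) a = r where r[i] = P(i -> S0):
  [17/20, -3/20, -3/20] . (a_S1, a_S2, a_S3) = 2/5
  [-1/20, 2/5, -1/10] . (a_S1, a_S2, a_S3) = 3/20
  [-3/20, -2/5, 1] . (a_S1, a_S2, a_S3) = 1/5

Solving yields:
  a_S1 = 254/379
  a_S2 = 1349/2274
  a_S3 = 1223/2274

Starting state is S3, so the absorption probability is a_S3 = 1223/2274.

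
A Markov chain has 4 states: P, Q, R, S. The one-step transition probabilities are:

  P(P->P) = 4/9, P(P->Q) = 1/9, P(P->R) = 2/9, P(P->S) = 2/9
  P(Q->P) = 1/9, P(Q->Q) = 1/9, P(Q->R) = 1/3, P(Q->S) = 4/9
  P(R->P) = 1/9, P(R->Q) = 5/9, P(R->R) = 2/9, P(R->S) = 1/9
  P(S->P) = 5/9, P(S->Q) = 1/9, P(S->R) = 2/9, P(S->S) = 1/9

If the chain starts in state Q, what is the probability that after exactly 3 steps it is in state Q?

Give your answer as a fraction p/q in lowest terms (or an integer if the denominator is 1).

Computing P^3 by repeated multiplication:
P^1 =
  P: [4/9, 1/9, 2/9, 2/9]
  Q: [1/9, 1/9, 1/3, 4/9]
  R: [1/9, 5/9, 2/9, 1/9]
  S: [5/9, 1/9, 2/9, 1/9]
P^2 =
  P: [29/81, 17/81, 19/81, 16/81]
  Q: [28/81, 7/27, 19/81, 13/81]
  R: [16/81, 17/81, 23/81, 25/81]
  S: [28/81, 17/81, 19/81, 17/81]
P^3 =
  P: [232/729, 157/729, 179/729, 161/729]
  Q: [217/729, 157/729, 61/243, 172/729]
  R: [229/729, 173/729, 179/729, 148/729]
  S: [233/729, 157/729, 179/729, 160/729]

(P^3)[Q -> Q] = 157/729

Answer: 157/729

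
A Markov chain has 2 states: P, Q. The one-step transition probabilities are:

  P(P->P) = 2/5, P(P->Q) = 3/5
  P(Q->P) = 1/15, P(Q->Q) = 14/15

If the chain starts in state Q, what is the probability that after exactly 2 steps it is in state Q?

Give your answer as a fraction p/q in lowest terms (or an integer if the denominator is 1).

Computing P^2 by repeated multiplication:
P^1 =
  P: [2/5, 3/5]
  Q: [1/15, 14/15]
P^2 =
  P: [1/5, 4/5]
  Q: [4/45, 41/45]

(P^2)[Q -> Q] = 41/45

Answer: 41/45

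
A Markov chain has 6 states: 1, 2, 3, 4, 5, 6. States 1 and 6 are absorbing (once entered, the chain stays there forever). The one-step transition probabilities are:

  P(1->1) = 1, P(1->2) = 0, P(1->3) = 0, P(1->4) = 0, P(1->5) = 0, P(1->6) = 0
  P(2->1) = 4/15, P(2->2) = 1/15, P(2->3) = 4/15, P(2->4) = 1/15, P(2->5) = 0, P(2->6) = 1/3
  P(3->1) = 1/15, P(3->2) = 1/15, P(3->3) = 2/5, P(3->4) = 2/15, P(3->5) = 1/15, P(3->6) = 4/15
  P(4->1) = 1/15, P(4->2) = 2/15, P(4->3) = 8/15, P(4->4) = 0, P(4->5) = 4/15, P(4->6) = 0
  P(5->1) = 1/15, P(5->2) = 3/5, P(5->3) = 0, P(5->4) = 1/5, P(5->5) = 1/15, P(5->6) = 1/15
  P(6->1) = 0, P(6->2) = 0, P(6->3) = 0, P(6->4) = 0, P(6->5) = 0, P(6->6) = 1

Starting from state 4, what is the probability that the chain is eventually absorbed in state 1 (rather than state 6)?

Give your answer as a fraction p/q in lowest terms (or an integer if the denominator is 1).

Let a_i = P(absorbed in 1 | start in state i).
Boundary conditions: a_1 = 1, a_6 = 0.
For each transient state i, a_i = sum_j P(i->j) * a_j:
  a_2 = 4/15*a_1 + 1/15*a_2 + 4/15*a_3 + 1/15*a_4 + 0*a_5 + 1/3*a_6
  a_3 = 1/15*a_1 + 1/15*a_2 + 2/5*a_3 + 2/15*a_4 + 1/15*a_5 + 4/15*a_6
  a_4 = 1/15*a_1 + 2/15*a_2 + 8/15*a_3 + 0*a_4 + 4/15*a_5 + 0*a_6
  a_5 = 1/15*a_1 + 3/5*a_2 + 0*a_3 + 1/5*a_4 + 1/15*a_5 + 1/15*a_6

Substituting a_1 = 1 and a_6 = 0, rearrange to (I - Q) a = r where r[i] = P(i -> 1):
  [14/15, -4/15, -1/15, 0] . (a_2, a_3, a_4, a_5) = 4/15
  [-1/15, 3/5, -2/15, -1/15] . (a_2, a_3, a_4, a_5) = 1/15
  [-2/15, -8/15, 1, -4/15] . (a_2, a_3, a_4, a_5) = 1/15
  [-3/5, 0, -1/5, 14/15] . (a_2, a_3, a_4, a_5) = 1/15

Solving yields:
  a_2 = 3713/9424
  a_3 = 5357/18848
  a_4 = 47/124
  a_5 = 7651/18848

Starting state is 4, so the absorption probability is a_4 = 47/124.

Answer: 47/124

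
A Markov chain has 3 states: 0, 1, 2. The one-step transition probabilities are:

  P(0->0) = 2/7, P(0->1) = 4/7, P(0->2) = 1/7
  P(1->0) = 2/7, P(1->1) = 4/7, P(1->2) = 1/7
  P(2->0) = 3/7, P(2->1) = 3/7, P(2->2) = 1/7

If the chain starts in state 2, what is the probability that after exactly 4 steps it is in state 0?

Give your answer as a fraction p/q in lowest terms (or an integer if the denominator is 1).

Computing P^4 by repeated multiplication:
P^1 =
  0: [2/7, 4/7, 1/7]
  1: [2/7, 4/7, 1/7]
  2: [3/7, 3/7, 1/7]
P^2 =
  0: [15/49, 27/49, 1/7]
  1: [15/49, 27/49, 1/7]
  2: [15/49, 27/49, 1/7]
P^3 =
  0: [15/49, 27/49, 1/7]
  1: [15/49, 27/49, 1/7]
  2: [15/49, 27/49, 1/7]
P^4 =
  0: [15/49, 27/49, 1/7]
  1: [15/49, 27/49, 1/7]
  2: [15/49, 27/49, 1/7]

(P^4)[2 -> 0] = 15/49

Answer: 15/49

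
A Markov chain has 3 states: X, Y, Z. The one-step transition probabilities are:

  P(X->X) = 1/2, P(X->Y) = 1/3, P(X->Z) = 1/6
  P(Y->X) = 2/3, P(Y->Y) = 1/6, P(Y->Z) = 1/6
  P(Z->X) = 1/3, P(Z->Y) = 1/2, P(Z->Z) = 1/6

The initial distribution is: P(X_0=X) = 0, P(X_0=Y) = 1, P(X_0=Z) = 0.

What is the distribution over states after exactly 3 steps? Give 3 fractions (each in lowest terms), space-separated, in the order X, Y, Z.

Answer: 19/36 11/36 1/6

Derivation:
Propagating the distribution step by step (d_{t+1} = d_t * P):
d_0 = (X=0, Y=1, Z=0)
  d_1[X] = 0*1/2 + 1*2/3 + 0*1/3 = 2/3
  d_1[Y] = 0*1/3 + 1*1/6 + 0*1/2 = 1/6
  d_1[Z] = 0*1/6 + 1*1/6 + 0*1/6 = 1/6
d_1 = (X=2/3, Y=1/6, Z=1/6)
  d_2[X] = 2/3*1/2 + 1/6*2/3 + 1/6*1/3 = 1/2
  d_2[Y] = 2/3*1/3 + 1/6*1/6 + 1/6*1/2 = 1/3
  d_2[Z] = 2/3*1/6 + 1/6*1/6 + 1/6*1/6 = 1/6
d_2 = (X=1/2, Y=1/3, Z=1/6)
  d_3[X] = 1/2*1/2 + 1/3*2/3 + 1/6*1/3 = 19/36
  d_3[Y] = 1/2*1/3 + 1/3*1/6 + 1/6*1/2 = 11/36
  d_3[Z] = 1/2*1/6 + 1/3*1/6 + 1/6*1/6 = 1/6
d_3 = (X=19/36, Y=11/36, Z=1/6)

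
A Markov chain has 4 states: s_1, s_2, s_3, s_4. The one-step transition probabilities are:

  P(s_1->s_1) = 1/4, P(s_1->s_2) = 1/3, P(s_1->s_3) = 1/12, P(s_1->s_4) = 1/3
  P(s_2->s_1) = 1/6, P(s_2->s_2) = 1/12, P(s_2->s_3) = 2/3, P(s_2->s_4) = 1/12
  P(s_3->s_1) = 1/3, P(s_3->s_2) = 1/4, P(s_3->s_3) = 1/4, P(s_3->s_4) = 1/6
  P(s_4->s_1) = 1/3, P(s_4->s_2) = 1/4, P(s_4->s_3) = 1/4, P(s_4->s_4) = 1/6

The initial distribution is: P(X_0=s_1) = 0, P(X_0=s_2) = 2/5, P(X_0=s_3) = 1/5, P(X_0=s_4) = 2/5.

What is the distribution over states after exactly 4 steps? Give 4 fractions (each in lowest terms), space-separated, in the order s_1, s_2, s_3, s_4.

Answer: 14101/51840 4037/17280 3133/10368 123/640

Derivation:
Propagating the distribution step by step (d_{t+1} = d_t * P):
d_0 = (s_1=0, s_2=2/5, s_3=1/5, s_4=2/5)
  d_1[s_1] = 0*1/4 + 2/5*1/6 + 1/5*1/3 + 2/5*1/3 = 4/15
  d_1[s_2] = 0*1/3 + 2/5*1/12 + 1/5*1/4 + 2/5*1/4 = 11/60
  d_1[s_3] = 0*1/12 + 2/5*2/3 + 1/5*1/4 + 2/5*1/4 = 5/12
  d_1[s_4] = 0*1/3 + 2/5*1/12 + 1/5*1/6 + 2/5*1/6 = 2/15
d_1 = (s_1=4/15, s_2=11/60, s_3=5/12, s_4=2/15)
  d_2[s_1] = 4/15*1/4 + 11/60*1/6 + 5/12*1/3 + 2/15*1/3 = 101/360
  d_2[s_2] = 4/15*1/3 + 11/60*1/12 + 5/12*1/4 + 2/15*1/4 = 29/120
  d_2[s_3] = 4/15*1/12 + 11/60*2/3 + 5/12*1/4 + 2/15*1/4 = 203/720
  d_2[s_4] = 4/15*1/3 + 11/60*1/12 + 5/12*1/6 + 2/15*1/6 = 47/240
d_2 = (s_1=101/360, s_2=29/120, s_3=203/720, s_4=47/240)
  d_3[s_1] = 101/360*1/4 + 29/120*1/6 + 203/720*1/3 + 47/240*1/3 = 233/864
  d_3[s_2] = 101/360*1/3 + 29/120*1/12 + 203/720*1/4 + 47/240*1/4 = 1007/4320
  d_3[s_3] = 101/360*1/12 + 29/120*2/3 + 203/720*1/4 + 47/240*1/4 = 1313/4320
  d_3[s_4] = 101/360*1/3 + 29/120*1/12 + 203/720*1/6 + 47/240*1/6 = 167/864
d_3 = (s_1=233/864, s_2=1007/4320, s_3=1313/4320, s_4=167/864)
  d_4[s_1] = 233/864*1/4 + 1007/4320*1/6 + 1313/4320*1/3 + 167/864*1/3 = 14101/51840
  d_4[s_2] = 233/864*1/3 + 1007/4320*1/12 + 1313/4320*1/4 + 167/864*1/4 = 4037/17280
  d_4[s_3] = 233/864*1/12 + 1007/4320*2/3 + 1313/4320*1/4 + 167/864*1/4 = 3133/10368
  d_4[s_4] = 233/864*1/3 + 1007/4320*1/12 + 1313/4320*1/6 + 167/864*1/6 = 123/640
d_4 = (s_1=14101/51840, s_2=4037/17280, s_3=3133/10368, s_4=123/640)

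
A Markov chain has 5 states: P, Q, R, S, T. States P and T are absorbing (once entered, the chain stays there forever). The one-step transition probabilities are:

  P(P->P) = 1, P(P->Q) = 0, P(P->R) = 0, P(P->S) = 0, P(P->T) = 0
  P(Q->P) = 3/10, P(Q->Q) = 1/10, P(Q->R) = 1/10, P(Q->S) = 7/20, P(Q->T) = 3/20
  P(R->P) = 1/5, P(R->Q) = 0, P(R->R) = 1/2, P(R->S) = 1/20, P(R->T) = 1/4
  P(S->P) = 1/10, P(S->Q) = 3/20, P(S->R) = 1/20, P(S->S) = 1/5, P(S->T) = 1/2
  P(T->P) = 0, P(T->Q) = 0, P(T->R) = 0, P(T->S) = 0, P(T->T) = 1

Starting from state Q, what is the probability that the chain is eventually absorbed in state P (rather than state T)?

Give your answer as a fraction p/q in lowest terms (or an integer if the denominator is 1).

Let a_i = P(absorbed in P | start in state i).
Boundary conditions: a_P = 1, a_T = 0.
For each transient state i, a_i = sum_j P(i->j) * a_j:
  a_Q = 3/10*a_P + 1/10*a_Q + 1/10*a_R + 7/20*a_S + 3/20*a_T
  a_R = 1/5*a_P + 0*a_Q + 1/2*a_R + 1/20*a_S + 1/4*a_T
  a_S = 1/10*a_P + 3/20*a_Q + 1/20*a_R + 1/5*a_S + 1/2*a_T

Substituting a_P = 1 and a_T = 0, rearrange to (I - Q) a = r where r[i] = P(i -> P):
  [9/10, -1/10, -7/20] . (a_Q, a_R, a_S) = 3/10
  [0, 1/2, -1/20] . (a_Q, a_R, a_S) = 1/5
  [-3/20, -1/20, 4/5] . (a_Q, a_R, a_S) = 1/10

Solving yields:
  a_Q = 209/441
  a_R = 187/441
  a_S = 106/441

Starting state is Q, so the absorption probability is a_Q = 209/441.

Answer: 209/441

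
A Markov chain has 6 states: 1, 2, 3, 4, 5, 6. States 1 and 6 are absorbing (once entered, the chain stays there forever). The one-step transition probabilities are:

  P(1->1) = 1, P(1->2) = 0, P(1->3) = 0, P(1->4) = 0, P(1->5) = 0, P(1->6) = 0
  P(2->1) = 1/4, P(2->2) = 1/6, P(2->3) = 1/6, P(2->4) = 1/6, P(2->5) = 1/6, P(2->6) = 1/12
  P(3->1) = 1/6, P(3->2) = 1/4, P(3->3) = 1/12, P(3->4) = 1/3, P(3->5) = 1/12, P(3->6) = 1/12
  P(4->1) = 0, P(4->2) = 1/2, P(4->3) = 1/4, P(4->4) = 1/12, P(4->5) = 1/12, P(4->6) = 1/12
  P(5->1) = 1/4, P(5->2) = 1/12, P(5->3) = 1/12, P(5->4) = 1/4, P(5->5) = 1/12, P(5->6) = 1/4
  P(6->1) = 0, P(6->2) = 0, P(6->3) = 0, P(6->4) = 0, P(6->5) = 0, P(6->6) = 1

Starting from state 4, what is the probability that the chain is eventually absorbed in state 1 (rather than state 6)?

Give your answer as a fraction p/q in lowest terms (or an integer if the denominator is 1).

Let a_i = P(absorbed in 1 | start in state i).
Boundary conditions: a_1 = 1, a_6 = 0.
For each transient state i, a_i = sum_j P(i->j) * a_j:
  a_2 = 1/4*a_1 + 1/6*a_2 + 1/6*a_3 + 1/6*a_4 + 1/6*a_5 + 1/12*a_6
  a_3 = 1/6*a_1 + 1/4*a_2 + 1/12*a_3 + 1/3*a_4 + 1/12*a_5 + 1/12*a_6
  a_4 = 0*a_1 + 1/2*a_2 + 1/4*a_3 + 1/12*a_4 + 1/12*a_5 + 1/12*a_6
  a_5 = 1/4*a_1 + 1/12*a_2 + 1/12*a_3 + 1/4*a_4 + 1/12*a_5 + 1/4*a_6

Substituting a_1 = 1 and a_6 = 0, rearrange to (I - Q) a = r where r[i] = P(i -> 1):
  [5/6, -1/6, -1/6, -1/6] . (a_2, a_3, a_4, a_5) = 1/4
  [-1/4, 11/12, -1/3, -1/12] . (a_2, a_3, a_4, a_5) = 1/6
  [-1/2, -1/4, 11/12, -1/12] . (a_2, a_3, a_4, a_5) = 0
  [-1/12, -1/12, -1/4, 11/12] . (a_2, a_3, a_4, a_5) = 1/4

Solving yields:
  a_2 = 2471/3832
  a_3 = 4703/7664
  a_4 = 1089/1916
  a_5 = 4155/7664

Starting state is 4, so the absorption probability is a_4 = 1089/1916.

Answer: 1089/1916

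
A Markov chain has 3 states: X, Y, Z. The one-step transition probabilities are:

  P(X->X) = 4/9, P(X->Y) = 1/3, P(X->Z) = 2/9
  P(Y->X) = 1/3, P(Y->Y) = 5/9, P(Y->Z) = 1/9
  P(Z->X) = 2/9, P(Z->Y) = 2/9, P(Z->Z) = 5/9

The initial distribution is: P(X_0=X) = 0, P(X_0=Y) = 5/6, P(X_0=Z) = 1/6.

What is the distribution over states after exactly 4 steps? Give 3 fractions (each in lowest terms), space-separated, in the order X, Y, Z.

Answer: 4513/13122 15541/39366 5143/19683

Derivation:
Propagating the distribution step by step (d_{t+1} = d_t * P):
d_0 = (X=0, Y=5/6, Z=1/6)
  d_1[X] = 0*4/9 + 5/6*1/3 + 1/6*2/9 = 17/54
  d_1[Y] = 0*1/3 + 5/6*5/9 + 1/6*2/9 = 1/2
  d_1[Z] = 0*2/9 + 5/6*1/9 + 1/6*5/9 = 5/27
d_1 = (X=17/54, Y=1/2, Z=5/27)
  d_2[X] = 17/54*4/9 + 1/2*1/3 + 5/27*2/9 = 169/486
  d_2[Y] = 17/54*1/3 + 1/2*5/9 + 5/27*2/9 = 103/243
  d_2[Z] = 17/54*2/9 + 1/2*1/9 + 5/27*5/9 = 37/162
d_2 = (X=169/486, Y=103/243, Z=37/162)
  d_3[X] = 169/486*4/9 + 103/243*1/3 + 37/162*2/9 = 758/2187
  d_3[Y] = 169/486*1/3 + 103/243*5/9 + 37/162*2/9 = 1759/4374
  d_3[Z] = 169/486*2/9 + 103/243*1/9 + 37/162*5/9 = 1099/4374
d_3 = (X=758/2187, Y=1759/4374, Z=1099/4374)
  d_4[X] = 758/2187*4/9 + 1759/4374*1/3 + 1099/4374*2/9 = 4513/13122
  d_4[Y] = 758/2187*1/3 + 1759/4374*5/9 + 1099/4374*2/9 = 15541/39366
  d_4[Z] = 758/2187*2/9 + 1759/4374*1/9 + 1099/4374*5/9 = 5143/19683
d_4 = (X=4513/13122, Y=15541/39366, Z=5143/19683)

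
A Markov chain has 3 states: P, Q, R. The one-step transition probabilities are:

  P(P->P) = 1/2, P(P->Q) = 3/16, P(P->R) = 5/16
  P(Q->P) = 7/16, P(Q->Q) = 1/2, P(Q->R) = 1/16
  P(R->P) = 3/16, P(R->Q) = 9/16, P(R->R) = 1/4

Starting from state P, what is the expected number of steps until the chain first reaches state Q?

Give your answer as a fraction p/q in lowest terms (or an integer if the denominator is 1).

Let h_i = expected steps to first reach Q from state i.
Boundary: h_Q = 0.
First-step equations for the other states:
  h_P = 1 + 1/2*h_P + 3/16*h_Q + 5/16*h_R
  h_R = 1 + 3/16*h_P + 9/16*h_Q + 1/4*h_R

Substituting h_Q = 0 and rearranging gives the linear system (I - Q) h = 1:
  [1/2, -5/16] . (h_P, h_R) = 1
  [-3/16, 3/4] . (h_P, h_R) = 1

Solving yields:
  h_P = 272/81
  h_R = 176/81

Starting state is P, so the expected hitting time is h_P = 272/81.

Answer: 272/81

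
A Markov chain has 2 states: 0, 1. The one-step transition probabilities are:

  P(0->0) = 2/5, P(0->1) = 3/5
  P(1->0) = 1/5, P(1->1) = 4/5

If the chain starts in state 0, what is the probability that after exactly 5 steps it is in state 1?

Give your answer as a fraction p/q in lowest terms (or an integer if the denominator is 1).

Answer: 2343/3125

Derivation:
Computing P^5 by repeated multiplication:
P^1 =
  0: [2/5, 3/5]
  1: [1/5, 4/5]
P^2 =
  0: [7/25, 18/25]
  1: [6/25, 19/25]
P^3 =
  0: [32/125, 93/125]
  1: [31/125, 94/125]
P^4 =
  0: [157/625, 468/625]
  1: [156/625, 469/625]
P^5 =
  0: [782/3125, 2343/3125]
  1: [781/3125, 2344/3125]

(P^5)[0 -> 1] = 2343/3125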